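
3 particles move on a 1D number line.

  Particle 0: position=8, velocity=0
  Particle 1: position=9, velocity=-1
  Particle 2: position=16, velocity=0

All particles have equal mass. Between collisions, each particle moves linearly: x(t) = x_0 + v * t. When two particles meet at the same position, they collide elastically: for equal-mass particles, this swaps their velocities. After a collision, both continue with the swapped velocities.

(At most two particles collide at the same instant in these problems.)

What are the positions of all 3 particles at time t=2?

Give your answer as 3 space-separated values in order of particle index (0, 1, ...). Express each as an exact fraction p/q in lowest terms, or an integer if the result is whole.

Answer: 7 8 16

Derivation:
Collision at t=1: particles 0 and 1 swap velocities; positions: p0=8 p1=8 p2=16; velocities now: v0=-1 v1=0 v2=0
Advance to t=2 (no further collisions before then); velocities: v0=-1 v1=0 v2=0; positions = 7 8 16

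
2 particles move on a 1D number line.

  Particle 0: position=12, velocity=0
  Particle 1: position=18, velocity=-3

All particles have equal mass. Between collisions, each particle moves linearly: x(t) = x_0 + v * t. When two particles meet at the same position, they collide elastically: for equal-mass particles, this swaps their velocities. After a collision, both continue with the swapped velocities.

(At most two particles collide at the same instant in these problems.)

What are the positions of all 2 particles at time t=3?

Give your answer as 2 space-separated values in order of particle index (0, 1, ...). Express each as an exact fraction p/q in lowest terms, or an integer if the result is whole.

Answer: 9 12

Derivation:
Collision at t=2: particles 0 and 1 swap velocities; positions: p0=12 p1=12; velocities now: v0=-3 v1=0
Advance to t=3 (no further collisions before then); velocities: v0=-3 v1=0; positions = 9 12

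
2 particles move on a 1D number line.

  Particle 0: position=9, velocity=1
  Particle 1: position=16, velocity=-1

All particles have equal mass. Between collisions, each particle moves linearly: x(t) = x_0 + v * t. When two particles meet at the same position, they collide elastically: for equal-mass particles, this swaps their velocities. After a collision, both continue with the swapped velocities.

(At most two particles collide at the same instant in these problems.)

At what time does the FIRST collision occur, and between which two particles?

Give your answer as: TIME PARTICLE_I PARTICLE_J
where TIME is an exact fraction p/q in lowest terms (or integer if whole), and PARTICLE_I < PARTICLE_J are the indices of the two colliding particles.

Pair (0,1): pos 9,16 vel 1,-1 -> gap=7, closing at 2/unit, collide at t=7/2
Earliest collision: t=7/2 between 0 and 1

Answer: 7/2 0 1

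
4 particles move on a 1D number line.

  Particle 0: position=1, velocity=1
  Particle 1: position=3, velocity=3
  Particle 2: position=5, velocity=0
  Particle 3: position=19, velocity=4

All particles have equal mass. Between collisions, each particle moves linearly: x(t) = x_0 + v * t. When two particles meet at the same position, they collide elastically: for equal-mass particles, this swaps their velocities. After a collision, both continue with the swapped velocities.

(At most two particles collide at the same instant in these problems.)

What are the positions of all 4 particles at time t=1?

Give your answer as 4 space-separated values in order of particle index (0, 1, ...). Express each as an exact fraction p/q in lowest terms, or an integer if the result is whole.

Answer: 2 5 6 23

Derivation:
Collision at t=2/3: particles 1 and 2 swap velocities; positions: p0=5/3 p1=5 p2=5 p3=65/3; velocities now: v0=1 v1=0 v2=3 v3=4
Advance to t=1 (no further collisions before then); velocities: v0=1 v1=0 v2=3 v3=4; positions = 2 5 6 23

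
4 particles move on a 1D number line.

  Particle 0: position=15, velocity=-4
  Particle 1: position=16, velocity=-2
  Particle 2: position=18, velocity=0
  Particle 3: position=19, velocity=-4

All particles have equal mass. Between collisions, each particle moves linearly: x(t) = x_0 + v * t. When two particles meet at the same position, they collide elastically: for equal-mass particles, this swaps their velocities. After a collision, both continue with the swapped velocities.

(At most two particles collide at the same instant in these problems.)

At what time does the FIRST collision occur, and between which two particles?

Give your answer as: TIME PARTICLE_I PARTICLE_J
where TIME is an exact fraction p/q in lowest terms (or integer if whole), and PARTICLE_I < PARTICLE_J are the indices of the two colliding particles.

Answer: 1/4 2 3

Derivation:
Pair (0,1): pos 15,16 vel -4,-2 -> not approaching (rel speed -2 <= 0)
Pair (1,2): pos 16,18 vel -2,0 -> not approaching (rel speed -2 <= 0)
Pair (2,3): pos 18,19 vel 0,-4 -> gap=1, closing at 4/unit, collide at t=1/4
Earliest collision: t=1/4 between 2 and 3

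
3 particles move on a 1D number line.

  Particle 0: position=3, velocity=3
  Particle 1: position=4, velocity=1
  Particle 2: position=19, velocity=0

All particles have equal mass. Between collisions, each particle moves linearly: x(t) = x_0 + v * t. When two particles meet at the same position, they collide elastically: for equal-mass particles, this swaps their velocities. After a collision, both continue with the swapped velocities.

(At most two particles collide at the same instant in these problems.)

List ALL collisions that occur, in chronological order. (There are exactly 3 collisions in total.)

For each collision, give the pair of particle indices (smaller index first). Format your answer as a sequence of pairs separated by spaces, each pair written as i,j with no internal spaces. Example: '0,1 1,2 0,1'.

Answer: 0,1 1,2 0,1

Derivation:
Collision at t=1/2: particles 0 and 1 swap velocities; positions: p0=9/2 p1=9/2 p2=19; velocities now: v0=1 v1=3 v2=0
Collision at t=16/3: particles 1 and 2 swap velocities; positions: p0=28/3 p1=19 p2=19; velocities now: v0=1 v1=0 v2=3
Collision at t=15: particles 0 and 1 swap velocities; positions: p0=19 p1=19 p2=48; velocities now: v0=0 v1=1 v2=3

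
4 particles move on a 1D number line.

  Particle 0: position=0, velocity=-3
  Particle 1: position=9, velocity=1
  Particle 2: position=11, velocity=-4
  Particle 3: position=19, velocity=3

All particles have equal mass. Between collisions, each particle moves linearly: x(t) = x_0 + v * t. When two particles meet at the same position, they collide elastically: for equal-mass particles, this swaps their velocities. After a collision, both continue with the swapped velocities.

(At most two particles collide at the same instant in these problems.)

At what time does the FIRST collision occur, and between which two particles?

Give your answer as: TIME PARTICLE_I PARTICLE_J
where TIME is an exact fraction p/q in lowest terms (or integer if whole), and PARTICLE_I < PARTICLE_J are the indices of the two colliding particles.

Pair (0,1): pos 0,9 vel -3,1 -> not approaching (rel speed -4 <= 0)
Pair (1,2): pos 9,11 vel 1,-4 -> gap=2, closing at 5/unit, collide at t=2/5
Pair (2,3): pos 11,19 vel -4,3 -> not approaching (rel speed -7 <= 0)
Earliest collision: t=2/5 between 1 and 2

Answer: 2/5 1 2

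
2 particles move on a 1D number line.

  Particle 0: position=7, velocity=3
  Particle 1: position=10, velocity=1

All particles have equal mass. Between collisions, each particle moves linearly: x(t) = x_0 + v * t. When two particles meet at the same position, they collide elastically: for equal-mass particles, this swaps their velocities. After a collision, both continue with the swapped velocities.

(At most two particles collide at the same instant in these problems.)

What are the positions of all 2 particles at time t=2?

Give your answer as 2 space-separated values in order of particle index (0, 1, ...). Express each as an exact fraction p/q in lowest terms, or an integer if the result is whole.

Answer: 12 13

Derivation:
Collision at t=3/2: particles 0 and 1 swap velocities; positions: p0=23/2 p1=23/2; velocities now: v0=1 v1=3
Advance to t=2 (no further collisions before then); velocities: v0=1 v1=3; positions = 12 13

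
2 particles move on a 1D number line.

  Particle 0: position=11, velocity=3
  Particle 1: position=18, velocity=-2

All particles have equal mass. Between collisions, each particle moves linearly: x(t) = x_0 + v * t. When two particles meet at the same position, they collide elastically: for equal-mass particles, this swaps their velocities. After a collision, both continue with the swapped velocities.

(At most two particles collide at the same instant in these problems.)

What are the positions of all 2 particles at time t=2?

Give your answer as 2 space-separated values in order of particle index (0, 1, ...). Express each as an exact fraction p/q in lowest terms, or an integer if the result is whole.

Answer: 14 17

Derivation:
Collision at t=7/5: particles 0 and 1 swap velocities; positions: p0=76/5 p1=76/5; velocities now: v0=-2 v1=3
Advance to t=2 (no further collisions before then); velocities: v0=-2 v1=3; positions = 14 17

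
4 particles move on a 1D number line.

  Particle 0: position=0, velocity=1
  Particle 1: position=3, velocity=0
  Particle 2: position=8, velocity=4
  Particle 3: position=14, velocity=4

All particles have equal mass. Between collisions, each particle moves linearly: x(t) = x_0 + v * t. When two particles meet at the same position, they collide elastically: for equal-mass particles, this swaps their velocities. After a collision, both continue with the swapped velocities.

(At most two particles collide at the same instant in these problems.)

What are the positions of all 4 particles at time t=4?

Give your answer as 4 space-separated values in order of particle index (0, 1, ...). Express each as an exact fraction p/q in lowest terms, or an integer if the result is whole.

Answer: 3 4 24 30

Derivation:
Collision at t=3: particles 0 and 1 swap velocities; positions: p0=3 p1=3 p2=20 p3=26; velocities now: v0=0 v1=1 v2=4 v3=4
Advance to t=4 (no further collisions before then); velocities: v0=0 v1=1 v2=4 v3=4; positions = 3 4 24 30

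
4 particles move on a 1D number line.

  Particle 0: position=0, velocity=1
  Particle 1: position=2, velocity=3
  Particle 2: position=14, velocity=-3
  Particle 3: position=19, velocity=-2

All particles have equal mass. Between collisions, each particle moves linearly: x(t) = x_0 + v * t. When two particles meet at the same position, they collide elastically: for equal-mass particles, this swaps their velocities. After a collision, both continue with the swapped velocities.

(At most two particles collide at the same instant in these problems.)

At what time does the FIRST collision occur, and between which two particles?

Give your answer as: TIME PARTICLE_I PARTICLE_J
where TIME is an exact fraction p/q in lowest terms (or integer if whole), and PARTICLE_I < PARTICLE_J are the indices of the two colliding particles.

Answer: 2 1 2

Derivation:
Pair (0,1): pos 0,2 vel 1,3 -> not approaching (rel speed -2 <= 0)
Pair (1,2): pos 2,14 vel 3,-3 -> gap=12, closing at 6/unit, collide at t=2
Pair (2,3): pos 14,19 vel -3,-2 -> not approaching (rel speed -1 <= 0)
Earliest collision: t=2 between 1 and 2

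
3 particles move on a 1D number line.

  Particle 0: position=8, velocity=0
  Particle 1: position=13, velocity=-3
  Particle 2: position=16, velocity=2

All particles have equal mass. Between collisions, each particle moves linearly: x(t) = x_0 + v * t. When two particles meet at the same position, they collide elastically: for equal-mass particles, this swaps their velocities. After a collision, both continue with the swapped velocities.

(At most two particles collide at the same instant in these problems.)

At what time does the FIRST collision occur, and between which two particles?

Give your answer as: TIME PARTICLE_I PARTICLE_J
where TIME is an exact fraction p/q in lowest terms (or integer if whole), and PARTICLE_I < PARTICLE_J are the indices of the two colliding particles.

Pair (0,1): pos 8,13 vel 0,-3 -> gap=5, closing at 3/unit, collide at t=5/3
Pair (1,2): pos 13,16 vel -3,2 -> not approaching (rel speed -5 <= 0)
Earliest collision: t=5/3 between 0 and 1

Answer: 5/3 0 1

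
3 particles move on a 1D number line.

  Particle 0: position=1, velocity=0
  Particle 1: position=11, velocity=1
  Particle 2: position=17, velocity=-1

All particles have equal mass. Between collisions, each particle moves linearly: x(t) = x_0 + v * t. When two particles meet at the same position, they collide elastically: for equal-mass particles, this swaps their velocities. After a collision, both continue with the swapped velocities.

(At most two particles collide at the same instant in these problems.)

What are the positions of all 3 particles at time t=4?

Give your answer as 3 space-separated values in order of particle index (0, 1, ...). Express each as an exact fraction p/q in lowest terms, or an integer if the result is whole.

Collision at t=3: particles 1 and 2 swap velocities; positions: p0=1 p1=14 p2=14; velocities now: v0=0 v1=-1 v2=1
Advance to t=4 (no further collisions before then); velocities: v0=0 v1=-1 v2=1; positions = 1 13 15

Answer: 1 13 15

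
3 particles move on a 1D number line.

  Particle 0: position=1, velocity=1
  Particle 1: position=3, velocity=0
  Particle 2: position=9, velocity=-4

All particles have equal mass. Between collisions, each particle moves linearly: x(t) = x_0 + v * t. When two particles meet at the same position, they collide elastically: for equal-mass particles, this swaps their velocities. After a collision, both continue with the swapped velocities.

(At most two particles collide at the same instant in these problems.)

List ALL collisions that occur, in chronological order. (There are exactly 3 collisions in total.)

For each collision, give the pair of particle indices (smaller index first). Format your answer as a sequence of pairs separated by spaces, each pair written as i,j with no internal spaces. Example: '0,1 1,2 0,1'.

Collision at t=3/2: particles 1 and 2 swap velocities; positions: p0=5/2 p1=3 p2=3; velocities now: v0=1 v1=-4 v2=0
Collision at t=8/5: particles 0 and 1 swap velocities; positions: p0=13/5 p1=13/5 p2=3; velocities now: v0=-4 v1=1 v2=0
Collision at t=2: particles 1 and 2 swap velocities; positions: p0=1 p1=3 p2=3; velocities now: v0=-4 v1=0 v2=1

Answer: 1,2 0,1 1,2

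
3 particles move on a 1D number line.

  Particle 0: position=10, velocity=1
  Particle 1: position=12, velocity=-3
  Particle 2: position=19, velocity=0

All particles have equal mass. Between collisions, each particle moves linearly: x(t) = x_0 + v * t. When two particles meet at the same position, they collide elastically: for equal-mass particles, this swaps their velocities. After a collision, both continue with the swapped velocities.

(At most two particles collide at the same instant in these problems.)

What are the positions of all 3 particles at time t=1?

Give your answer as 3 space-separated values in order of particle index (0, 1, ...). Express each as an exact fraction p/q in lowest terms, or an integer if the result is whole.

Answer: 9 11 19

Derivation:
Collision at t=1/2: particles 0 and 1 swap velocities; positions: p0=21/2 p1=21/2 p2=19; velocities now: v0=-3 v1=1 v2=0
Advance to t=1 (no further collisions before then); velocities: v0=-3 v1=1 v2=0; positions = 9 11 19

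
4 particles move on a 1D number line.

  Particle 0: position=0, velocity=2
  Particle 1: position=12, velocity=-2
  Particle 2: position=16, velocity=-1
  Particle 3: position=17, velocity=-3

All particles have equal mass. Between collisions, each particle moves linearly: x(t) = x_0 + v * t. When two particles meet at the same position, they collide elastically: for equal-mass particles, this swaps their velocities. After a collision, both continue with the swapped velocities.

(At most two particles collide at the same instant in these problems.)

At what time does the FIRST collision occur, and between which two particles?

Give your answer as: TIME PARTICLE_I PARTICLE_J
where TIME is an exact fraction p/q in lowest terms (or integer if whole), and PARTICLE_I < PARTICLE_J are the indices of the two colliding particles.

Pair (0,1): pos 0,12 vel 2,-2 -> gap=12, closing at 4/unit, collide at t=3
Pair (1,2): pos 12,16 vel -2,-1 -> not approaching (rel speed -1 <= 0)
Pair (2,3): pos 16,17 vel -1,-3 -> gap=1, closing at 2/unit, collide at t=1/2
Earliest collision: t=1/2 between 2 and 3

Answer: 1/2 2 3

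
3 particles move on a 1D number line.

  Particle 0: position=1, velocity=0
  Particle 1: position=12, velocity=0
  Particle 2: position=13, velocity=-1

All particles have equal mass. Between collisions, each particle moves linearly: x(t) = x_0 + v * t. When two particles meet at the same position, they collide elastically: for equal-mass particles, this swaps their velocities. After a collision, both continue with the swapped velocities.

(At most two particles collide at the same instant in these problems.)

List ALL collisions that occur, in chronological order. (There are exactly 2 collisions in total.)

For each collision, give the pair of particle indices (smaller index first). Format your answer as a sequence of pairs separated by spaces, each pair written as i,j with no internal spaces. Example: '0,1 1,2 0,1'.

Answer: 1,2 0,1

Derivation:
Collision at t=1: particles 1 and 2 swap velocities; positions: p0=1 p1=12 p2=12; velocities now: v0=0 v1=-1 v2=0
Collision at t=12: particles 0 and 1 swap velocities; positions: p0=1 p1=1 p2=12; velocities now: v0=-1 v1=0 v2=0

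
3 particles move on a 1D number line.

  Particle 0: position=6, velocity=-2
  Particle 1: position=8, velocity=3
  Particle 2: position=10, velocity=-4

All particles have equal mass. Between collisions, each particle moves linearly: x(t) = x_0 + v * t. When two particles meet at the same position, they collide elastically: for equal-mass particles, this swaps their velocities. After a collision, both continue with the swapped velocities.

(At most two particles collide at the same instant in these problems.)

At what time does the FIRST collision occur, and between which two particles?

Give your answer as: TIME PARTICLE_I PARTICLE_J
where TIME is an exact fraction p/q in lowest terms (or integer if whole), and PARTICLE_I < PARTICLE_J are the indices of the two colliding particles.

Pair (0,1): pos 6,8 vel -2,3 -> not approaching (rel speed -5 <= 0)
Pair (1,2): pos 8,10 vel 3,-4 -> gap=2, closing at 7/unit, collide at t=2/7
Earliest collision: t=2/7 between 1 and 2

Answer: 2/7 1 2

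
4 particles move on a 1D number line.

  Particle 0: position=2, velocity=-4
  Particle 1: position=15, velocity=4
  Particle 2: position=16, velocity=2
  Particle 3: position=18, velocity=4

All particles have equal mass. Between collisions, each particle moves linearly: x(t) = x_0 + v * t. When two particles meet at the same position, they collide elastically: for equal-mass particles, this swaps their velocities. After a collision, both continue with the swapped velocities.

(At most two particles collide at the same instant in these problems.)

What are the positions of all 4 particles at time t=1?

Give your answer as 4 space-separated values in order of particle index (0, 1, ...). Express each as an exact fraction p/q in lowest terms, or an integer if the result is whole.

Answer: -2 18 19 22

Derivation:
Collision at t=1/2: particles 1 and 2 swap velocities; positions: p0=0 p1=17 p2=17 p3=20; velocities now: v0=-4 v1=2 v2=4 v3=4
Advance to t=1 (no further collisions before then); velocities: v0=-4 v1=2 v2=4 v3=4; positions = -2 18 19 22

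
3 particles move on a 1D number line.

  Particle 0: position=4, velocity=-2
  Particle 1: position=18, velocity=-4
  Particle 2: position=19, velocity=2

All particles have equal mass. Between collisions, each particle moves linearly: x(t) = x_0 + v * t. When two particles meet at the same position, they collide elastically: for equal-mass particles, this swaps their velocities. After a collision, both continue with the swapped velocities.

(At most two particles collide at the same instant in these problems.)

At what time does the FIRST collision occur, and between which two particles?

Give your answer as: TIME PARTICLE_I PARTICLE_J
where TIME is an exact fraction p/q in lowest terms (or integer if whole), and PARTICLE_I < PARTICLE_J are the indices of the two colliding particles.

Pair (0,1): pos 4,18 vel -2,-4 -> gap=14, closing at 2/unit, collide at t=7
Pair (1,2): pos 18,19 vel -4,2 -> not approaching (rel speed -6 <= 0)
Earliest collision: t=7 between 0 and 1

Answer: 7 0 1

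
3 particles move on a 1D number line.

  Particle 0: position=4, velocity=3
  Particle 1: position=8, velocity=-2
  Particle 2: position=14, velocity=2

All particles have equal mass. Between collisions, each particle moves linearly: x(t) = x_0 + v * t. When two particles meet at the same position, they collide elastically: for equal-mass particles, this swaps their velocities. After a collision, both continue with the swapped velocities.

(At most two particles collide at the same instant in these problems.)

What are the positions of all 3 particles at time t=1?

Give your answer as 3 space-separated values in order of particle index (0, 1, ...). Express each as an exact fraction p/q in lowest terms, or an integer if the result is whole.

Collision at t=4/5: particles 0 and 1 swap velocities; positions: p0=32/5 p1=32/5 p2=78/5; velocities now: v0=-2 v1=3 v2=2
Advance to t=1 (no further collisions before then); velocities: v0=-2 v1=3 v2=2; positions = 6 7 16

Answer: 6 7 16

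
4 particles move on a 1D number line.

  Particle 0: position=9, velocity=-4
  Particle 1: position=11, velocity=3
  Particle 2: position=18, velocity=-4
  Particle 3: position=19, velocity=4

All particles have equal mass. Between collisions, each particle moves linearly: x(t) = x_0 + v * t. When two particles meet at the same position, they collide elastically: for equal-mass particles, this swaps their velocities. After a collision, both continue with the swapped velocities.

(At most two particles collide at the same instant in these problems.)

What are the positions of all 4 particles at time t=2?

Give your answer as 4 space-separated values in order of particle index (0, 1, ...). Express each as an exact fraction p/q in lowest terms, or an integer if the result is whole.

Answer: 1 10 17 27

Derivation:
Collision at t=1: particles 1 and 2 swap velocities; positions: p0=5 p1=14 p2=14 p3=23; velocities now: v0=-4 v1=-4 v2=3 v3=4
Advance to t=2 (no further collisions before then); velocities: v0=-4 v1=-4 v2=3 v3=4; positions = 1 10 17 27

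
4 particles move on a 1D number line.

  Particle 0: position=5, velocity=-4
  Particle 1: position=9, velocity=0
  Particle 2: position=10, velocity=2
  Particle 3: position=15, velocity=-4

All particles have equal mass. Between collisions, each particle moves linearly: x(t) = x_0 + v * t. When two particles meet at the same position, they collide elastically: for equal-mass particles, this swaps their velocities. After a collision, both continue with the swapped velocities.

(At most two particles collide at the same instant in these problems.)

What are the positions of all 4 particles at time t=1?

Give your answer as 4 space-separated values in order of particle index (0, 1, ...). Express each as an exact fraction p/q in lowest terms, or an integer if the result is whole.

Answer: 1 9 11 12

Derivation:
Collision at t=5/6: particles 2 and 3 swap velocities; positions: p0=5/3 p1=9 p2=35/3 p3=35/3; velocities now: v0=-4 v1=0 v2=-4 v3=2
Advance to t=1 (no further collisions before then); velocities: v0=-4 v1=0 v2=-4 v3=2; positions = 1 9 11 12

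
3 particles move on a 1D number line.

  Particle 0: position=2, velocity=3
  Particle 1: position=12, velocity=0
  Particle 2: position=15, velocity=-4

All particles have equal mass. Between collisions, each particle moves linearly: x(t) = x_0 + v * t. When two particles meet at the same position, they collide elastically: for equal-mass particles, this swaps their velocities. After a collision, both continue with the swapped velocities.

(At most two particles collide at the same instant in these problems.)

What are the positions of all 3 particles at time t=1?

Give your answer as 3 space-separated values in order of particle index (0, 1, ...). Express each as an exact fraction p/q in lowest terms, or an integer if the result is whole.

Collision at t=3/4: particles 1 and 2 swap velocities; positions: p0=17/4 p1=12 p2=12; velocities now: v0=3 v1=-4 v2=0
Advance to t=1 (no further collisions before then); velocities: v0=3 v1=-4 v2=0; positions = 5 11 12

Answer: 5 11 12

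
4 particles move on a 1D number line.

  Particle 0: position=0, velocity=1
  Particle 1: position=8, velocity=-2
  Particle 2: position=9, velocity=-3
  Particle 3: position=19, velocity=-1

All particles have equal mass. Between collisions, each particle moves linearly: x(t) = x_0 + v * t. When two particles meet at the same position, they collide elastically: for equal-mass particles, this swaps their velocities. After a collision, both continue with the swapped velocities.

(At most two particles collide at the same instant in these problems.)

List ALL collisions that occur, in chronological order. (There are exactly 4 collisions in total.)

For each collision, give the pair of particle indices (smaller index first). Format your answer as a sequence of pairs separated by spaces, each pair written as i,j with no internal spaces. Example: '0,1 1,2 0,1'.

Collision at t=1: particles 1 and 2 swap velocities; positions: p0=1 p1=6 p2=6 p3=18; velocities now: v0=1 v1=-3 v2=-2 v3=-1
Collision at t=9/4: particles 0 and 1 swap velocities; positions: p0=9/4 p1=9/4 p2=7/2 p3=67/4; velocities now: v0=-3 v1=1 v2=-2 v3=-1
Collision at t=8/3: particles 1 and 2 swap velocities; positions: p0=1 p1=8/3 p2=8/3 p3=49/3; velocities now: v0=-3 v1=-2 v2=1 v3=-1
Collision at t=19/2: particles 2 and 3 swap velocities; positions: p0=-39/2 p1=-11 p2=19/2 p3=19/2; velocities now: v0=-3 v1=-2 v2=-1 v3=1

Answer: 1,2 0,1 1,2 2,3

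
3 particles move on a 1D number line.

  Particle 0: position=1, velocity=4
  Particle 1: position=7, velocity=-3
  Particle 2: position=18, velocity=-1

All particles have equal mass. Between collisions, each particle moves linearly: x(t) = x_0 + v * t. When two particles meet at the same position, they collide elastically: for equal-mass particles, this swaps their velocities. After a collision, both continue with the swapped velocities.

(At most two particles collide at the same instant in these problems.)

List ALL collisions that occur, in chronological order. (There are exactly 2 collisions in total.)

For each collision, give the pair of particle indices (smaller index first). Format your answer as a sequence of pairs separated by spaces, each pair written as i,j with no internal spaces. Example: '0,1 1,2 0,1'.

Answer: 0,1 1,2

Derivation:
Collision at t=6/7: particles 0 and 1 swap velocities; positions: p0=31/7 p1=31/7 p2=120/7; velocities now: v0=-3 v1=4 v2=-1
Collision at t=17/5: particles 1 and 2 swap velocities; positions: p0=-16/5 p1=73/5 p2=73/5; velocities now: v0=-3 v1=-1 v2=4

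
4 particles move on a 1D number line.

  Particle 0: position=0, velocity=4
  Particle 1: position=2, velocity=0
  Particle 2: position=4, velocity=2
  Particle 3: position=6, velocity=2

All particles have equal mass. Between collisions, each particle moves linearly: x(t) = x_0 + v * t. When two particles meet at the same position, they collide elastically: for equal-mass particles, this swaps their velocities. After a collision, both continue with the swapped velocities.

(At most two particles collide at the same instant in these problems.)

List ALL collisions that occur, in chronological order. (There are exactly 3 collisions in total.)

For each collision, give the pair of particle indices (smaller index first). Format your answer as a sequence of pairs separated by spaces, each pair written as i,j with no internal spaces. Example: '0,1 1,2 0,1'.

Answer: 0,1 1,2 2,3

Derivation:
Collision at t=1/2: particles 0 and 1 swap velocities; positions: p0=2 p1=2 p2=5 p3=7; velocities now: v0=0 v1=4 v2=2 v3=2
Collision at t=2: particles 1 and 2 swap velocities; positions: p0=2 p1=8 p2=8 p3=10; velocities now: v0=0 v1=2 v2=4 v3=2
Collision at t=3: particles 2 and 3 swap velocities; positions: p0=2 p1=10 p2=12 p3=12; velocities now: v0=0 v1=2 v2=2 v3=4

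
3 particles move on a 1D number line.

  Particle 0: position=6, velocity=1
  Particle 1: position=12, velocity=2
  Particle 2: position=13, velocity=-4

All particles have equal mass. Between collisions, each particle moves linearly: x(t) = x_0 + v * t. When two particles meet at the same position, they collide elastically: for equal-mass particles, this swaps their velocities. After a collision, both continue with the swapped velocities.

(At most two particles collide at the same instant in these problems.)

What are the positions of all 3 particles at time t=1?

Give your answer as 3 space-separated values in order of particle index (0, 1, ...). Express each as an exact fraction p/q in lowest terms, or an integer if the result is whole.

Collision at t=1/6: particles 1 and 2 swap velocities; positions: p0=37/6 p1=37/3 p2=37/3; velocities now: v0=1 v1=-4 v2=2
Advance to t=1 (no further collisions before then); velocities: v0=1 v1=-4 v2=2; positions = 7 9 14

Answer: 7 9 14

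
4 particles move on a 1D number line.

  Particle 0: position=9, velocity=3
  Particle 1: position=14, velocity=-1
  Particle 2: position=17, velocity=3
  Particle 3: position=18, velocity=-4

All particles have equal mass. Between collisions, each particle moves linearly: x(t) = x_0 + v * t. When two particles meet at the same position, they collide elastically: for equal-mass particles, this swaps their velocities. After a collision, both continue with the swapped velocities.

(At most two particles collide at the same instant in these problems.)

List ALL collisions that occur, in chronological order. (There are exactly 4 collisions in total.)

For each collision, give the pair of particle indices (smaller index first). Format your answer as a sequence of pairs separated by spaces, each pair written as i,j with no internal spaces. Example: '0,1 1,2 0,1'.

Answer: 2,3 0,1 1,2 0,1

Derivation:
Collision at t=1/7: particles 2 and 3 swap velocities; positions: p0=66/7 p1=97/7 p2=122/7 p3=122/7; velocities now: v0=3 v1=-1 v2=-4 v3=3
Collision at t=5/4: particles 0 and 1 swap velocities; positions: p0=51/4 p1=51/4 p2=13 p3=83/4; velocities now: v0=-1 v1=3 v2=-4 v3=3
Collision at t=9/7: particles 1 and 2 swap velocities; positions: p0=89/7 p1=90/7 p2=90/7 p3=146/7; velocities now: v0=-1 v1=-4 v2=3 v3=3
Collision at t=4/3: particles 0 and 1 swap velocities; positions: p0=38/3 p1=38/3 p2=13 p3=21; velocities now: v0=-4 v1=-1 v2=3 v3=3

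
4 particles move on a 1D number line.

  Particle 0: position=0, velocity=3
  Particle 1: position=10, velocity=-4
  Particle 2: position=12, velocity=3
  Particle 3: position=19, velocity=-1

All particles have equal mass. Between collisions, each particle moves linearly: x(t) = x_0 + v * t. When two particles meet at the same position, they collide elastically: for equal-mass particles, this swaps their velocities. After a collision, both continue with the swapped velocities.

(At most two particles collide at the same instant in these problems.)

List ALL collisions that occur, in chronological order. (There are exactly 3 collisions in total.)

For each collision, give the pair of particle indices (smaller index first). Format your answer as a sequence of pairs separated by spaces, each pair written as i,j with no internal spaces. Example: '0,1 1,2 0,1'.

Answer: 0,1 2,3 1,2

Derivation:
Collision at t=10/7: particles 0 and 1 swap velocities; positions: p0=30/7 p1=30/7 p2=114/7 p3=123/7; velocities now: v0=-4 v1=3 v2=3 v3=-1
Collision at t=7/4: particles 2 and 3 swap velocities; positions: p0=3 p1=21/4 p2=69/4 p3=69/4; velocities now: v0=-4 v1=3 v2=-1 v3=3
Collision at t=19/4: particles 1 and 2 swap velocities; positions: p0=-9 p1=57/4 p2=57/4 p3=105/4; velocities now: v0=-4 v1=-1 v2=3 v3=3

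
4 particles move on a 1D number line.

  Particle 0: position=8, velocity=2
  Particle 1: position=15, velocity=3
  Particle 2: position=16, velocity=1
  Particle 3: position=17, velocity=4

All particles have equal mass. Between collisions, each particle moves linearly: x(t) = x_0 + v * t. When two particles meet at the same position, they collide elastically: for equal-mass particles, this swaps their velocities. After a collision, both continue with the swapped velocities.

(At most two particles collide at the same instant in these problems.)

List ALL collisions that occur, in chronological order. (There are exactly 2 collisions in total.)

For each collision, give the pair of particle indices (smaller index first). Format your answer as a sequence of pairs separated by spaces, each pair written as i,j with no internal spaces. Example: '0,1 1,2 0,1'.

Collision at t=1/2: particles 1 and 2 swap velocities; positions: p0=9 p1=33/2 p2=33/2 p3=19; velocities now: v0=2 v1=1 v2=3 v3=4
Collision at t=8: particles 0 and 1 swap velocities; positions: p0=24 p1=24 p2=39 p3=49; velocities now: v0=1 v1=2 v2=3 v3=4

Answer: 1,2 0,1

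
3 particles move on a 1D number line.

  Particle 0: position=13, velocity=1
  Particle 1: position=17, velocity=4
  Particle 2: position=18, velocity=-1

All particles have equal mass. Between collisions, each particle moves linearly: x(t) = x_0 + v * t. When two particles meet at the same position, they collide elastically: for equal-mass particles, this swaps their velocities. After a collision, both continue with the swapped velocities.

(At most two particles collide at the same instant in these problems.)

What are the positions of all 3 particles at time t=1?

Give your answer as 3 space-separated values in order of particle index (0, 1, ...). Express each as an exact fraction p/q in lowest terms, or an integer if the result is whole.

Collision at t=1/5: particles 1 and 2 swap velocities; positions: p0=66/5 p1=89/5 p2=89/5; velocities now: v0=1 v1=-1 v2=4
Advance to t=1 (no further collisions before then); velocities: v0=1 v1=-1 v2=4; positions = 14 17 21

Answer: 14 17 21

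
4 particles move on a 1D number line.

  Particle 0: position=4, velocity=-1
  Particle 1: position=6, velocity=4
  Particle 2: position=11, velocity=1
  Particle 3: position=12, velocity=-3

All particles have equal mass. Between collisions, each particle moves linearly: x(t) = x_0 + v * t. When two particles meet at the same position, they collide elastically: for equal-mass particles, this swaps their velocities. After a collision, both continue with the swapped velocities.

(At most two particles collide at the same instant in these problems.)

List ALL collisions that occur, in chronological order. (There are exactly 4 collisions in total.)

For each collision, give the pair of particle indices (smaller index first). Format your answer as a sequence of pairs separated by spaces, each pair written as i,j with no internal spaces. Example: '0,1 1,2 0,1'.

Collision at t=1/4: particles 2 and 3 swap velocities; positions: p0=15/4 p1=7 p2=45/4 p3=45/4; velocities now: v0=-1 v1=4 v2=-3 v3=1
Collision at t=6/7: particles 1 and 2 swap velocities; positions: p0=22/7 p1=66/7 p2=66/7 p3=83/7; velocities now: v0=-1 v1=-3 v2=4 v3=1
Collision at t=5/3: particles 2 and 3 swap velocities; positions: p0=7/3 p1=7 p2=38/3 p3=38/3; velocities now: v0=-1 v1=-3 v2=1 v3=4
Collision at t=4: particles 0 and 1 swap velocities; positions: p0=0 p1=0 p2=15 p3=22; velocities now: v0=-3 v1=-1 v2=1 v3=4

Answer: 2,3 1,2 2,3 0,1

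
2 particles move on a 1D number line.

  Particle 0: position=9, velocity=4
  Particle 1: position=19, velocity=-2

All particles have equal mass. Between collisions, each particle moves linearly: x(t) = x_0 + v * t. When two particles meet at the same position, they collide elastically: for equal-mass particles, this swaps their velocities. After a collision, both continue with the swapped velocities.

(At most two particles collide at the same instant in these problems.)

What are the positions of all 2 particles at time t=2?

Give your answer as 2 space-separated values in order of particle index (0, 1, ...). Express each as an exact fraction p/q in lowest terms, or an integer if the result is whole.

Answer: 15 17

Derivation:
Collision at t=5/3: particles 0 and 1 swap velocities; positions: p0=47/3 p1=47/3; velocities now: v0=-2 v1=4
Advance to t=2 (no further collisions before then); velocities: v0=-2 v1=4; positions = 15 17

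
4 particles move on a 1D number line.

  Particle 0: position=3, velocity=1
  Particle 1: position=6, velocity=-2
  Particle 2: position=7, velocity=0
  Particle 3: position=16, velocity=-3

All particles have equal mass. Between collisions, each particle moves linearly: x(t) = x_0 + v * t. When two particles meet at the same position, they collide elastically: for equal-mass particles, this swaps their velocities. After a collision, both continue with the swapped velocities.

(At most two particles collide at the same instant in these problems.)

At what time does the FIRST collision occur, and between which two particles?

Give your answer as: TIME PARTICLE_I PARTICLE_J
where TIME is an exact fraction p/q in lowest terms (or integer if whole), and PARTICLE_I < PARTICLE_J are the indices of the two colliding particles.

Pair (0,1): pos 3,6 vel 1,-2 -> gap=3, closing at 3/unit, collide at t=1
Pair (1,2): pos 6,7 vel -2,0 -> not approaching (rel speed -2 <= 0)
Pair (2,3): pos 7,16 vel 0,-3 -> gap=9, closing at 3/unit, collide at t=3
Earliest collision: t=1 between 0 and 1

Answer: 1 0 1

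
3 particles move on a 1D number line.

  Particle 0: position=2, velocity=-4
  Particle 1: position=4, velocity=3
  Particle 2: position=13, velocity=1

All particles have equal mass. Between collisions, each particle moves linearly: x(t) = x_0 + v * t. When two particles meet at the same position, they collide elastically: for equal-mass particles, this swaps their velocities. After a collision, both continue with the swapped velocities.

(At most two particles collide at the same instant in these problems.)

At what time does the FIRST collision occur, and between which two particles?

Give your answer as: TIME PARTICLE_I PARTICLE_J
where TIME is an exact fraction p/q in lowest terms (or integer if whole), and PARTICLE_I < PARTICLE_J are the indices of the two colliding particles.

Pair (0,1): pos 2,4 vel -4,3 -> not approaching (rel speed -7 <= 0)
Pair (1,2): pos 4,13 vel 3,1 -> gap=9, closing at 2/unit, collide at t=9/2
Earliest collision: t=9/2 between 1 and 2

Answer: 9/2 1 2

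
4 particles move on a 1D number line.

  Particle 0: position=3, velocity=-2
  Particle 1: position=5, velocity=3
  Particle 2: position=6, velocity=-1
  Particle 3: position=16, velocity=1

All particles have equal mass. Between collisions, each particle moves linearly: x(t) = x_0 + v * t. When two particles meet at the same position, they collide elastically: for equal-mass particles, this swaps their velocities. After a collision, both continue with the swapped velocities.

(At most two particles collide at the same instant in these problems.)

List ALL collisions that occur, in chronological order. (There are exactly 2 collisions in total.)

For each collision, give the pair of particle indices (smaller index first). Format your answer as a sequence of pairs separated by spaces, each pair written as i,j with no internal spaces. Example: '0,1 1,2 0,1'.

Collision at t=1/4: particles 1 and 2 swap velocities; positions: p0=5/2 p1=23/4 p2=23/4 p3=65/4; velocities now: v0=-2 v1=-1 v2=3 v3=1
Collision at t=11/2: particles 2 and 3 swap velocities; positions: p0=-8 p1=1/2 p2=43/2 p3=43/2; velocities now: v0=-2 v1=-1 v2=1 v3=3

Answer: 1,2 2,3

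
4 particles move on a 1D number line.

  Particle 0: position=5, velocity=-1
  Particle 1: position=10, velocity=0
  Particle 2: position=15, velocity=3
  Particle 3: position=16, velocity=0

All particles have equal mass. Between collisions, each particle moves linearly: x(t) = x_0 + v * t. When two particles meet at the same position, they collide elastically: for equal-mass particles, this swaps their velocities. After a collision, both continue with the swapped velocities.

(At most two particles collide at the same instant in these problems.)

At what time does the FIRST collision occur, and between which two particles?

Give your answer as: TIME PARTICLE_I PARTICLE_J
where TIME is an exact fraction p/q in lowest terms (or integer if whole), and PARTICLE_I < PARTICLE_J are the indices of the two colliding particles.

Pair (0,1): pos 5,10 vel -1,0 -> not approaching (rel speed -1 <= 0)
Pair (1,2): pos 10,15 vel 0,3 -> not approaching (rel speed -3 <= 0)
Pair (2,3): pos 15,16 vel 3,0 -> gap=1, closing at 3/unit, collide at t=1/3
Earliest collision: t=1/3 between 2 and 3

Answer: 1/3 2 3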